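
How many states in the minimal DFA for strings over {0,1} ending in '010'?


Track the longest suffix of input matching a prefix of '010': 4 classes (prefixes of length 0..3)
Minimal DFA: 4 states


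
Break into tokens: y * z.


Scan left to right, longest-match per lexeme
Tokens: ID(y), OP(*), ID(z)


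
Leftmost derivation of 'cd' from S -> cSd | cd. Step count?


Derivation: S => cd
Steps: 1


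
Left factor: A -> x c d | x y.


Common prefix: 'x'
Factored: A -> x A', A' -> c d | y


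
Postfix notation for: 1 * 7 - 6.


Left to right (same or higher precedence on left)
Postfix: 1 7 * 6 -


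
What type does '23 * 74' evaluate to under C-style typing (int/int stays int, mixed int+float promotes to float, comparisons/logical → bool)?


Operand types: int * int
Rule: mixed int/float promotes to float; int/int stays int
Result type: int


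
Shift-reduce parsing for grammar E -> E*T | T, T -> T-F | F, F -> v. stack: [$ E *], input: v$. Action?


no handle ('E*' is not any RHS); shift 'v'
Action: shift


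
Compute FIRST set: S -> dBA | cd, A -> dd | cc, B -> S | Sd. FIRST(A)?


Per alternative of A: FIRST(dd) = {d}; FIRST(cc) = {c}
FIRST(A) = {c, d}


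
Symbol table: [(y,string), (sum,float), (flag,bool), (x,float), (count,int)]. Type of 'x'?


Lookup 'x' → type float


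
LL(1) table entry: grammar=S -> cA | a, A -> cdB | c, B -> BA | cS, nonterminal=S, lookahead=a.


For [S, a]: 'a' ∈ FIRST(a)
Entry: S -> a


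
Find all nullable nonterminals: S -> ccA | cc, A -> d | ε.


A nonterminal is nullable iff some alternative derives ε (directly, or every symbol in it is nullable)
Nullable: {A}


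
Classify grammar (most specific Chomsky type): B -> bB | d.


Right-linear: every RHS is a terminal or a terminal followed by one nonterminal
Classification: Type 3 (Regular)


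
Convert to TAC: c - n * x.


Break into single-operator statements:
t1 = n * x
t2 = c - t1


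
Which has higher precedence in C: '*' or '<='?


'*' is multiplicative (level 10); '<=' is relational (level 7)
Higher level binds tighter
'*' has higher precedence than '<='


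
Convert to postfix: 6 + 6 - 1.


Left to right (same or higher precedence on left)
Postfix: 6 6 + 1 -


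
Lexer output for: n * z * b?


Scan left to right, longest-match per lexeme
Tokens: ID(n), OP(*), ID(z), OP(*), ID(b)


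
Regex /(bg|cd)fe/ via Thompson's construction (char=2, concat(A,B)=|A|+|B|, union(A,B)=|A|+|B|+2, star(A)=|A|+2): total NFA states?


Syntax tree has 6 char leaf(s), 1 union(s), 0 star(s)
chars contribute 6×2 = 12; each union adds +2; each star adds +2
Total: 12 + 2 + 0 = 14 states


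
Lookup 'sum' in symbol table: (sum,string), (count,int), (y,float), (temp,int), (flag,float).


Lookup 'sum' → type string


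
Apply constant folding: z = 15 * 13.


15 * 13 = 195 at compile time
Optimized: z = 195


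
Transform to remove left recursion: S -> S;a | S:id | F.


Left-recursive alternatives: S;a, S:id; non-recursive: F
Introduce S': S -> FS', S' -> ;aS' | :idS' | ε


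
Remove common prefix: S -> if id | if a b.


Common prefix: 'if'
Factored: S -> if S', S' -> id | a b


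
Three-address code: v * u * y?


Break into single-operator statements:
t1 = v * u
t2 = t1 * y


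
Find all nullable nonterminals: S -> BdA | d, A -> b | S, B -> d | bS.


A nonterminal is nullable iff some alternative derives ε (directly, or every symbol in it is nullable)
Nullable: {}


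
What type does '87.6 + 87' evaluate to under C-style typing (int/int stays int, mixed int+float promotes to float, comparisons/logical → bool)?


Operand types: float + int
Rule: mixed int/float promotes to float; int/int stays int
Result type: float


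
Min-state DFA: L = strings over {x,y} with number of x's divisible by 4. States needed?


Track (count of x) mod 4: states 0..3, accept at 0
Minimal DFA: 4 states


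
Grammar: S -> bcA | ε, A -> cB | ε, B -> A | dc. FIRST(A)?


Per alternative of A: FIRST(cB) = {c}; FIRST(ε) = {ε}
FIRST(A) = {c, ε}


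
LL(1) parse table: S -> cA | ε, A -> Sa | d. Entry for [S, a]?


For [S, a]: ε is nullable and 'a' ∈ FOLLOW(S)
Entry: S -> ε


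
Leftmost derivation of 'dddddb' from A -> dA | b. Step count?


Derivation: A => dA => ddA => dddA => ddddA => dddddA => dddddb
Steps: 6


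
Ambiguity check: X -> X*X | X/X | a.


'a*a/a' has two parse trees (no precedence encoded between * and /)
Ambiguous


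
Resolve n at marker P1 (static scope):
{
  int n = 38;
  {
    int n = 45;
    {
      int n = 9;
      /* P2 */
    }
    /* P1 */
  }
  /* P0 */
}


n declared in the same block as P1
n = 45


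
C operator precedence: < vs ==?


'<' is relational (level 7); '==' is equality (level 6)
Higher level binds tighter
'<' has higher precedence than '=='


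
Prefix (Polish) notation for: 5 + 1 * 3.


'*' binds tighter: tree is (+ 5 (* 1 3))
Prefix: + 5 * 1 3


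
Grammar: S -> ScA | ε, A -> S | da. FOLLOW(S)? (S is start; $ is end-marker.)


$ ∈ FOLLOW(S). For each A -> αBβ: add FIRST(β)\{ε} to FOLLOW(B); if β nullable, add FOLLOW(A).
FOLLOW(S) = {$, c}


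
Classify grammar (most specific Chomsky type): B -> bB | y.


Right-linear: every RHS is a terminal or a terminal followed by one nonterminal
Classification: Type 3 (Regular)


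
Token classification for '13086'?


Pattern: digits only
Type: INTEGER_LITERAL


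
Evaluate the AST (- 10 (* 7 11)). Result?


Evaluate inner: (* 7 11) = 77
Evaluate root: (- 10 77) = -67
Result: -67


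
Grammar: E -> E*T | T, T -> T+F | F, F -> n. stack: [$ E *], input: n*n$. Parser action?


no handle ('E*' is not any RHS); shift 'n'
Action: shift


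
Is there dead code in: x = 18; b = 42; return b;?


x is assigned but never read
Dead: 'x = 18'


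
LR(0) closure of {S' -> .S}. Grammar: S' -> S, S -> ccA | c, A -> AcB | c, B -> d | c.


Start: S' -> .S
For each item with dot before a nonterminal B, add B -> .γ for every B-production
Closure: [S' -> .S, S -> .ccA, S -> .c]


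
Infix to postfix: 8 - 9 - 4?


Left to right (same or higher precedence on left)
Postfix: 8 9 - 4 -


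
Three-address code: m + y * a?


Break into single-operator statements:
t1 = y * a
t2 = m + t1


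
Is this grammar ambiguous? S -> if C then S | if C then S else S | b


dangling else: 'if C then if C then b else b' parses two ways
Ambiguous


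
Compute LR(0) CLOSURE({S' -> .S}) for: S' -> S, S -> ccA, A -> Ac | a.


Start: S' -> .S
For each item with dot before a nonterminal B, add B -> .γ for every B-production
Closure: [S' -> .S, S -> .ccA]


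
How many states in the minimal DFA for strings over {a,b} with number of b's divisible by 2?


Track (count of b) mod 2: states 0..1, accept at 0
Minimal DFA: 2 states


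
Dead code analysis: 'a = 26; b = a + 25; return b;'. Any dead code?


a is read by b's definition; b is returned
No dead code


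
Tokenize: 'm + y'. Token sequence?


Scan left to right, longest-match per lexeme
Tokens: ID(m), OP(+), ID(y)


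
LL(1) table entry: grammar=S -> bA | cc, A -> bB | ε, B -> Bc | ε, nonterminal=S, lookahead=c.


For [S, c]: 'c' ∈ FIRST(cc)
Entry: S -> cc


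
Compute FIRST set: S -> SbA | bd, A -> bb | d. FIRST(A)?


Per alternative of A: FIRST(bb) = {b}; FIRST(d) = {d}
FIRST(A) = {b, d}


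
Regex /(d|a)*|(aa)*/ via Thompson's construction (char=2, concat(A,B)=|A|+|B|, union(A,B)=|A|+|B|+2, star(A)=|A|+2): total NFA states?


Syntax tree has 4 char leaf(s), 2 union(s), 2 star(s)
chars contribute 4×2 = 8; each union adds +2; each star adds +2
Total: 8 + 4 + 4 = 16 states


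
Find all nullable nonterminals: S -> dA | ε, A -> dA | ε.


A nonterminal is nullable iff some alternative derives ε (directly, or every symbol in it is nullable)
Nullable: {A, S}


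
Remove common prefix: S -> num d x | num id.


Common prefix: 'num'
Factored: S -> num S', S' -> d x | id


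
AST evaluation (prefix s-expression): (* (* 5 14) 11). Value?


Evaluate inner: (* 5 14) = 70
Evaluate root: (* 70 11) = 770
Result: 770


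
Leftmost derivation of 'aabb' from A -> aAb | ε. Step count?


Derivation: A => aAb => aaAbb => aabb
Steps: 3


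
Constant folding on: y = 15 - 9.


15 - 9 = 6 at compile time
Optimized: y = 6


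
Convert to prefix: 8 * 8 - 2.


left-to-right (same/higher precedence on left): tree is (- (* 8 8) 2)
Prefix: - * 8 8 2


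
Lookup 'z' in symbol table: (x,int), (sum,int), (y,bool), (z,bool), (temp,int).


Lookup 'z' → type bool


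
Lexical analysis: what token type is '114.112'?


Pattern: digits with a decimal point
Type: FLOAT_LITERAL


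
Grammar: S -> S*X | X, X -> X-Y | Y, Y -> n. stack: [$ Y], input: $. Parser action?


'Y' (not preceded by X-) is the handle for X -> Y
Action: reduce (X -> Y)


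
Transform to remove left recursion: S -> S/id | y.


Left-recursive alternatives: S/id; non-recursive: y
Introduce S': S -> yS', S' -> /idS' | ε


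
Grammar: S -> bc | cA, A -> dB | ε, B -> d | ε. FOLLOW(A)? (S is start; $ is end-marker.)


$ ∈ FOLLOW(S). For each A -> αBβ: add FIRST(β)\{ε} to FOLLOW(B); if β nullable, add FOLLOW(A).
FOLLOW(A) = {$}


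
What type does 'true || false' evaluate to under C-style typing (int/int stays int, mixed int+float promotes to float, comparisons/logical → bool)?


Operand types: bool || bool
Rule: logical operators take bool operands and yield bool
Result type: bool


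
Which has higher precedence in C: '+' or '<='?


'+' is additive (level 9); '<=' is relational (level 7)
Higher level binds tighter
'+' has higher precedence than '<='


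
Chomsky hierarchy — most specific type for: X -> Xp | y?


Left-linear: every RHS is a terminal or one nonterminal followed by a terminal
Classification: Type 3 (Regular)


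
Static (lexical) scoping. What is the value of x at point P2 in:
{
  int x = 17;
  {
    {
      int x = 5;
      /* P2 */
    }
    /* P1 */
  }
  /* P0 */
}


x declared in the same block as P2
x = 5


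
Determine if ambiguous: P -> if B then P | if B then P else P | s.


dangling else: 'if B then if B then s else s' parses two ways
Ambiguous


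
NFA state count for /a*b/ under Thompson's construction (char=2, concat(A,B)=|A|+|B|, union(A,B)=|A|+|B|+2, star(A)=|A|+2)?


Syntax tree has 2 char leaf(s), 0 union(s), 1 star(s)
chars contribute 2×2 = 4; each union adds +2; each star adds +2
Total: 4 + 0 + 2 = 6 states


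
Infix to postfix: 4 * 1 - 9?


Left to right (same or higher precedence on left)
Postfix: 4 1 * 9 -


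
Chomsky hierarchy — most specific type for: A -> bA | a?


Right-linear: every RHS is a terminal or a terminal followed by one nonterminal
Classification: Type 3 (Regular)


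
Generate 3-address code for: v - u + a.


Break into single-operator statements:
t1 = v - u
t2 = t1 + a


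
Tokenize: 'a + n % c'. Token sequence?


Scan left to right, longest-match per lexeme
Tokens: ID(a), OP(+), ID(n), OP(%), ID(c)


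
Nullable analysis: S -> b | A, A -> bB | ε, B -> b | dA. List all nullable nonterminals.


A nonterminal is nullable iff some alternative derives ε (directly, or every symbol in it is nullable)
Nullable: {A, S}


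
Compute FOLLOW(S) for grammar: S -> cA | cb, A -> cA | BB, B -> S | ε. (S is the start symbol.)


$ ∈ FOLLOW(S). For each A -> αBβ: add FIRST(β)\{ε} to FOLLOW(B); if β nullable, add FOLLOW(A).
FOLLOW(S) = {$, c}


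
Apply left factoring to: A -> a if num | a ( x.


Common prefix: 'a'
Factored: A -> a A', A' -> if num | ( x


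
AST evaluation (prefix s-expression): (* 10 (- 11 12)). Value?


Evaluate inner: (- 11 12) = -1
Evaluate root: (* 10 -1) = -10
Result: -10


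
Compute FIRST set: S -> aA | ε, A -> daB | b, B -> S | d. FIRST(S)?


Per alternative of S: FIRST(aA) = {a}; FIRST(ε) = {ε}
FIRST(S) = {a, ε}


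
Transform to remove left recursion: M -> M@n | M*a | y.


Left-recursive alternatives: M@n, M*a; non-recursive: y
Introduce M': M -> yM', M' -> @nM' | *aM' | ε


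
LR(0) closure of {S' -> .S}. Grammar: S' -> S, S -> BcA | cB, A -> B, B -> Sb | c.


Start: S' -> .S
For each item with dot before a nonterminal B, add B -> .γ for every B-production
Closure: [S' -> .S, S -> .BcA, S -> .cB, B -> .Sb, B -> .c]


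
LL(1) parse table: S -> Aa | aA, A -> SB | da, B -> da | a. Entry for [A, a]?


For [A, a]: 'a' ∈ FIRST(SB)
Entry: A -> SB


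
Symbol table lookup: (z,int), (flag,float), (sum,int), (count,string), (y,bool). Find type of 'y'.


Lookup 'y' → type bool


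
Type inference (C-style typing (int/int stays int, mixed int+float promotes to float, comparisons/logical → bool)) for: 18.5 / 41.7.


Operand types: float / float
Rule: mixed int/float promotes to float; int/int stays int
Result type: float


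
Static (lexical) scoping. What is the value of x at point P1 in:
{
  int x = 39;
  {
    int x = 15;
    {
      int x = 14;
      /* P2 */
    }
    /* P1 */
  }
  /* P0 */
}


x declared in the same block as P1
x = 15


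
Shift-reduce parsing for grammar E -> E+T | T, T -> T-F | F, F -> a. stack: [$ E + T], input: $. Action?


handle 'E+T' on top; lookahead ∈ FOLLOW(E) = {+, $}
Action: reduce (E -> E+T)


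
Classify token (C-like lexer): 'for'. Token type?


Pattern: reserved word
Type: KEYWORD


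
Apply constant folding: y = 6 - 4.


6 - 4 = 2 at compile time
Optimized: y = 2


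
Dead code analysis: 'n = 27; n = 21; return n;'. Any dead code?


first assignment to n is overwritten before any read
Dead: 'n = 27'


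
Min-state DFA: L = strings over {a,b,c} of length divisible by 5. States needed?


Track length mod 5: states 0..4, accept at 0
Minimal DFA: 5 states


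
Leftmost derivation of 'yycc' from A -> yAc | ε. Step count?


Derivation: A => yAc => yyAcc => yycc
Steps: 3


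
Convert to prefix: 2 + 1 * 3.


'*' binds tighter: tree is (+ 2 (* 1 3))
Prefix: + 2 * 1 3


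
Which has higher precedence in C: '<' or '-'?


'-' is additive (level 9); '<' is relational (level 7)
Higher level binds tighter
'-' has higher precedence than '<'


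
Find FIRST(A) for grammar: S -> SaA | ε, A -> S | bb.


Per alternative of A: FIRST(S) = {a, ε}; FIRST(bb) = {b}
FIRST(A) = {a, b, ε}


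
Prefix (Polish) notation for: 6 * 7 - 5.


left-to-right (same/higher precedence on left): tree is (- (* 6 7) 5)
Prefix: - * 6 7 5


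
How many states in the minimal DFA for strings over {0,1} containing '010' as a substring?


KMP-style automaton: 3 progress states + 1 absorbing accept = 4
Minimal DFA: 4 states


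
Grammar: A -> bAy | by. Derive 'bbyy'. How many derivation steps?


Derivation: A => bAy => bbyy
Steps: 2


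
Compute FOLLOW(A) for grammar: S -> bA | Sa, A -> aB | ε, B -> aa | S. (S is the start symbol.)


$ ∈ FOLLOW(S). For each A -> αBβ: add FIRST(β)\{ε} to FOLLOW(B); if β nullable, add FOLLOW(A).
FOLLOW(A) = {$, a}


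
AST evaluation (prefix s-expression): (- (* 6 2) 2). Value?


Evaluate inner: (* 6 2) = 12
Evaluate root: (- 12 2) = 10
Result: 10


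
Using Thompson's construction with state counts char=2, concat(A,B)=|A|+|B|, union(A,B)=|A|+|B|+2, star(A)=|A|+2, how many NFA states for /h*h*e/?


Syntax tree has 3 char leaf(s), 0 union(s), 2 star(s)
chars contribute 3×2 = 6; each union adds +2; each star adds +2
Total: 6 + 0 + 4 = 10 states


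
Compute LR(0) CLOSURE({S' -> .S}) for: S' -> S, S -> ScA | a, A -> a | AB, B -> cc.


Start: S' -> .S
For each item with dot before a nonterminal B, add B -> .γ for every B-production
Closure: [S' -> .S, S -> .ScA, S -> .a]


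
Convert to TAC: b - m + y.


Break into single-operator statements:
t1 = b - m
t2 = t1 + y


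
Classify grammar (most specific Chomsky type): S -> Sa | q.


Left-linear: every RHS is a terminal or one nonterminal followed by a terminal
Classification: Type 3 (Regular)


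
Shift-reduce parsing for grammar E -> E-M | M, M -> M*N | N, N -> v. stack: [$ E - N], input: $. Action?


'N' (not preceded by M*) is the handle for M -> N
Action: reduce (M -> N)


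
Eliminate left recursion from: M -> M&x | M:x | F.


Left-recursive alternatives: M&x, M:x; non-recursive: F
Introduce M': M -> FM', M' -> &xM' | :xM' | ε


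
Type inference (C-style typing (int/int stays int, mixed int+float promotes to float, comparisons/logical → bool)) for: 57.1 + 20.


Operand types: float + int
Rule: mixed int/float promotes to float; int/int stays int
Result type: float


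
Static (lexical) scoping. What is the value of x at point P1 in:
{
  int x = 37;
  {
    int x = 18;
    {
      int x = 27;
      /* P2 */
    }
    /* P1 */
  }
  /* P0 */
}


x declared in the same block as P1
x = 18


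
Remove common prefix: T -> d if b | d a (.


Common prefix: 'd'
Factored: T -> d T', T' -> if b | a (


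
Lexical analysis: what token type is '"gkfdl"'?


Pattern: double-quoted sequence
Type: STRING_LITERAL


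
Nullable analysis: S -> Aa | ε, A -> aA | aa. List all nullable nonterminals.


A nonterminal is nullable iff some alternative derives ε (directly, or every symbol in it is nullable)
Nullable: {S}


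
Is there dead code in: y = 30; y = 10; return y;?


first assignment to y is overwritten before any read
Dead: 'y = 30'


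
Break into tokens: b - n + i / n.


Scan left to right, longest-match per lexeme
Tokens: ID(b), OP(-), ID(n), OP(+), ID(i), OP(/), ID(n)


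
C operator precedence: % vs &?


'%' is multiplicative (level 10); '&' is bitwise AND (level 5)
Higher level binds tighter
'%' has higher precedence than '&'


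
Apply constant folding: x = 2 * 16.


2 * 16 = 32 at compile time
Optimized: x = 32


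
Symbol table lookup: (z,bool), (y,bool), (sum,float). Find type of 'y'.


Lookup 'y' → type bool


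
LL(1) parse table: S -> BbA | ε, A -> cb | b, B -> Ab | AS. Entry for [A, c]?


For [A, c]: 'c' ∈ FIRST(cb)
Entry: A -> cb


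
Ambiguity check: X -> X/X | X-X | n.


'n/n-n' has two parse trees (no precedence encoded between / and -)
Ambiguous


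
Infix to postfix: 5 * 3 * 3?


Left to right (same or higher precedence on left)
Postfix: 5 3 * 3 *


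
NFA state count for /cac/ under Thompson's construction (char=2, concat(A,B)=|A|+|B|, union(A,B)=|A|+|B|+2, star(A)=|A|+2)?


Syntax tree has 3 char leaf(s), 0 union(s), 0 star(s)
chars contribute 3×2 = 6; each union adds +2; each star adds +2
Total: 6 + 0 + 0 = 6 states


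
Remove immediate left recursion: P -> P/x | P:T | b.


Left-recursive alternatives: P/x, P:T; non-recursive: b
Introduce P': P -> bP', P' -> /xP' | :TP' | ε


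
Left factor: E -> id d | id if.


Common prefix: 'id'
Factored: E -> id E', E' -> d | if


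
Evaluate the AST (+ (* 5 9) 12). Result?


Evaluate inner: (* 5 9) = 45
Evaluate root: (+ 45 12) = 57
Result: 57


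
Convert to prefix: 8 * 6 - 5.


left-to-right (same/higher precedence on left): tree is (- (* 8 6) 5)
Prefix: - * 8 6 5


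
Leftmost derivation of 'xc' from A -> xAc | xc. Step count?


Derivation: A => xc
Steps: 1


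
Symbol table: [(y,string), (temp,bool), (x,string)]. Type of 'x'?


Lookup 'x' → type string


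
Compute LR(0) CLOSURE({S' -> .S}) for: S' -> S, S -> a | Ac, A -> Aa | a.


Start: S' -> .S
For each item with dot before a nonterminal B, add B -> .γ for every B-production
Closure: [S' -> .S, S -> .a, S -> .Ac, A -> .Aa, A -> .a]


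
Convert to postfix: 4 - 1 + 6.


Left to right (same or higher precedence on left)
Postfix: 4 1 - 6 +


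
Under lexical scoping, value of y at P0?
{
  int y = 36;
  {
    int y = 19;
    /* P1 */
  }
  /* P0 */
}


y declared in the same block as P0
y = 36


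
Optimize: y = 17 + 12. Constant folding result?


17 + 12 = 29 at compile time
Optimized: y = 29


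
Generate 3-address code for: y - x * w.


Break into single-operator statements:
t1 = x * w
t2 = y - t1


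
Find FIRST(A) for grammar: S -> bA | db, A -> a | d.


Per alternative of A: FIRST(a) = {a}; FIRST(d) = {d}
FIRST(A) = {a, d}


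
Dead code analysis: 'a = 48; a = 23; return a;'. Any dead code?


first assignment to a is overwritten before any read
Dead: 'a = 48'


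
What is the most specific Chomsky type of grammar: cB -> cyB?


LHS has context (more than one symbol) and |LHS| ≤ |RHS|
Classification: Type 1 (Context-Sensitive)


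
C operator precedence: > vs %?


'%' is multiplicative (level 10); '>' is relational (level 7)
Higher level binds tighter
'%' has higher precedence than '>'


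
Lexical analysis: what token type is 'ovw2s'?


Pattern: letter/underscore followed by alphanumerics, not a keyword
Type: IDENTIFIER


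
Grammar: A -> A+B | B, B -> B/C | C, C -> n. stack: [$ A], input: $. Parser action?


start symbol A on stack, input exhausted
Action: accept


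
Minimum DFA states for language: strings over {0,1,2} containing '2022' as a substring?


KMP-style automaton: 4 progress states + 1 absorbing accept = 5
Minimal DFA: 5 states


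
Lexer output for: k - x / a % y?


Scan left to right, longest-match per lexeme
Tokens: ID(k), OP(-), ID(x), OP(/), ID(a), OP(%), ID(y)


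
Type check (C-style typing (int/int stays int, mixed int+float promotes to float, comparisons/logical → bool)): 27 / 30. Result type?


Operand types: int / int
Rule: mixed int/float promotes to float; int/int stays int
Result type: int


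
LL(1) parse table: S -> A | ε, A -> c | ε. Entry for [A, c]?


For [A, c]: 'c' ∈ FIRST(c)
Entry: A -> c


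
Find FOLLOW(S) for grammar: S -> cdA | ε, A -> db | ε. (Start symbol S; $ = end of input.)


$ ∈ FOLLOW(S). For each A -> αBβ: add FIRST(β)\{ε} to FOLLOW(B); if β nullable, add FOLLOW(A).
FOLLOW(S) = {$}


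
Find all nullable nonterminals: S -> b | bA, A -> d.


A nonterminal is nullable iff some alternative derives ε (directly, or every symbol in it is nullable)
Nullable: {}


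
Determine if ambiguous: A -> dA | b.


right-linear, alternatives start with distinct terminals 'd' vs 'b': unique leftmost derivation
Unambiguous


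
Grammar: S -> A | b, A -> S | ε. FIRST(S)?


Per alternative of S: FIRST(A) = {b, ε}; FIRST(b) = {b}
FIRST(S) = {b, ε}


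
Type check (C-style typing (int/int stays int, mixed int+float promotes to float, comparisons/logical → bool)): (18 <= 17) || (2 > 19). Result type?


Operand types: bool || bool
Rule: logical operators take bool operands and yield bool
Result type: bool


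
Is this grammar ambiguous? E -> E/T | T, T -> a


precedence layered via separate nonterminal T: deterministic
Unambiguous


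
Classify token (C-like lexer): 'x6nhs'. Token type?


Pattern: letter/underscore followed by alphanumerics, not a keyword
Type: IDENTIFIER


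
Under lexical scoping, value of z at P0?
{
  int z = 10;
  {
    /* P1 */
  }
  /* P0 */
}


z declared in the same block as P0
z = 10


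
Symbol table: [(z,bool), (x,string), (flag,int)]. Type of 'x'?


Lookup 'x' → type string


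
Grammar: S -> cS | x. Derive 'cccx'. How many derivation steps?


Derivation: S => cS => ccS => cccS => cccx
Steps: 4


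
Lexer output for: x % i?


Scan left to right, longest-match per lexeme
Tokens: ID(x), OP(%), ID(i)


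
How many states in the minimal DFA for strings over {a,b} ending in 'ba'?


Track the longest suffix of input matching a prefix of 'ba': 3 classes (prefixes of length 0..2)
Minimal DFA: 3 states


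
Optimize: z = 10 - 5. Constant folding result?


10 - 5 = 5 at compile time
Optimized: z = 5


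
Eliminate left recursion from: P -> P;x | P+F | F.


Left-recursive alternatives: P;x, P+F; non-recursive: F
Introduce P': P -> FP', P' -> ;xP' | +FP' | ε


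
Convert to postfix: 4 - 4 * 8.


* has higher precedence, evaluate 4*8 first
Postfix: 4 4 8 * -


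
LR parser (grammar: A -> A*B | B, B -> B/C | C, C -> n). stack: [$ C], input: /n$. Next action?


'C' (not preceded by B/) is the handle for B -> C
Action: reduce (B -> C)


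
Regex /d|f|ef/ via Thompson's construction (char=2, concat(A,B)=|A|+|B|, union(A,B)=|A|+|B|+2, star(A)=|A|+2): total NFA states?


Syntax tree has 4 char leaf(s), 2 union(s), 0 star(s)
chars contribute 4×2 = 8; each union adds +2; each star adds +2
Total: 8 + 4 + 0 = 12 states


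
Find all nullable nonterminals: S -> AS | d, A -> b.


A nonterminal is nullable iff some alternative derives ε (directly, or every symbol in it is nullable)
Nullable: {}


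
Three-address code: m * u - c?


Break into single-operator statements:
t1 = m * u
t2 = t1 - c


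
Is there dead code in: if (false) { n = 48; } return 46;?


condition is constant false, so the whole block is unreachable
Dead: 'if (false) { n = 48; }'


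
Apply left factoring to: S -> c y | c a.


Common prefix: 'c'
Factored: S -> c S', S' -> y | a


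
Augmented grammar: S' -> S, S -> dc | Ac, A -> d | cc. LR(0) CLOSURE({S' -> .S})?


Start: S' -> .S
For each item with dot before a nonterminal B, add B -> .γ for every B-production
Closure: [S' -> .S, S -> .dc, S -> .Ac, A -> .d, A -> .cc]


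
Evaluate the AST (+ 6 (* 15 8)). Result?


Evaluate inner: (* 15 8) = 120
Evaluate root: (+ 6 120) = 126
Result: 126


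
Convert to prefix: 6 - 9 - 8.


left-to-right (same/higher precedence on left): tree is (- (- 6 9) 8)
Prefix: - - 6 9 8


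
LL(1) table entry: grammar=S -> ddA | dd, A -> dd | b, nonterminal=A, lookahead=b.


For [A, b]: 'b' ∈ FIRST(b)
Entry: A -> b


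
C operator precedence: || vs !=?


'!=' is equality (level 6); '||' is logical OR (level 1)
Higher level binds tighter
'!=' has higher precedence than '||'


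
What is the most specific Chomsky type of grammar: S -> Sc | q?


Left-linear: every RHS is a terminal or one nonterminal followed by a terminal
Classification: Type 3 (Regular)


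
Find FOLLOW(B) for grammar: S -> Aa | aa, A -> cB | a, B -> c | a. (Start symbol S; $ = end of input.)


$ ∈ FOLLOW(S). For each A -> αBβ: add FIRST(β)\{ε} to FOLLOW(B); if β nullable, add FOLLOW(A).
FOLLOW(B) = {a}


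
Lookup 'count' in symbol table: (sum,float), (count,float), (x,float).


Lookup 'count' → type float


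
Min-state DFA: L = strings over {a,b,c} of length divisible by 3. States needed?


Track length mod 3: states 0..2, accept at 0
Minimal DFA: 3 states


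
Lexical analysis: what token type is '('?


Pattern: delimiter/punctuation
Type: PUNCTUATION


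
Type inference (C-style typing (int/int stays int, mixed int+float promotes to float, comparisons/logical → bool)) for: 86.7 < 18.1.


Operand types: float < float
Rule: comparison yields bool
Result type: bool


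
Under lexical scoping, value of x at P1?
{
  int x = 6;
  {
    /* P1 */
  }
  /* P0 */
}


P1's block does not declare x; resolves to the enclosing declaration at depth 0
x = 6


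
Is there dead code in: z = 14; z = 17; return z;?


first assignment to z is overwritten before any read
Dead: 'z = 14'


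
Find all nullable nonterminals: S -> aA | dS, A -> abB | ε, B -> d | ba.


A nonterminal is nullable iff some alternative derives ε (directly, or every symbol in it is nullable)
Nullable: {A}


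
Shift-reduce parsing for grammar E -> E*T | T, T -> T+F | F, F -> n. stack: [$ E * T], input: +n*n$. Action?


'+' can extend T; shift to build T -> T+F
Action: shift


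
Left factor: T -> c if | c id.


Common prefix: 'c'
Factored: T -> c T', T' -> if | id


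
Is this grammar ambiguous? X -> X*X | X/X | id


'id*id/id' has two parse trees (no precedence encoded between * and /)
Ambiguous


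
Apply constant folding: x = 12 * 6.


12 * 6 = 72 at compile time
Optimized: x = 72


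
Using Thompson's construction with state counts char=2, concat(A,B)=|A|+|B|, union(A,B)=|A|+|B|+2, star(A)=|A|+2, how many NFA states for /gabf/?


Syntax tree has 4 char leaf(s), 0 union(s), 0 star(s)
chars contribute 4×2 = 8; each union adds +2; each star adds +2
Total: 8 + 0 + 0 = 8 states


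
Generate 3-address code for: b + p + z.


Break into single-operator statements:
t1 = b + p
t2 = t1 + z


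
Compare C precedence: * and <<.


'*' is multiplicative (level 10); '<<' is shift (level 8)
Higher level binds tighter
'*' has higher precedence than '<<'


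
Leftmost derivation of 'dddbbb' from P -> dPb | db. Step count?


Derivation: P => dPb => ddPbb => dddbbb
Steps: 3


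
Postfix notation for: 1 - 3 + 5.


Left to right (same or higher precedence on left)
Postfix: 1 3 - 5 +


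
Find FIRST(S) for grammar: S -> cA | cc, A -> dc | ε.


Per alternative of S: FIRST(cA) = {c}; FIRST(cc) = {c}
FIRST(S) = {c}


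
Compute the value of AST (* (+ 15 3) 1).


Evaluate inner: (+ 15 3) = 18
Evaluate root: (* 18 1) = 18
Result: 18


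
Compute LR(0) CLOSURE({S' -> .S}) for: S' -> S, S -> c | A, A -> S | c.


Start: S' -> .S
For each item with dot before a nonterminal B, add B -> .γ for every B-production
Closure: [S' -> .S, S -> .c, S -> .A, A -> .S, A -> .c]


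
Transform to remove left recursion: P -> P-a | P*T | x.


Left-recursive alternatives: P-a, P*T; non-recursive: x
Introduce P': P -> xP', P' -> -aP' | *TP' | ε


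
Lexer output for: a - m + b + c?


Scan left to right, longest-match per lexeme
Tokens: ID(a), OP(-), ID(m), OP(+), ID(b), OP(+), ID(c)


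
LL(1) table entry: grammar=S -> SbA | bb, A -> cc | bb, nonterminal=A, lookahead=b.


For [A, b]: 'b' ∈ FIRST(bb)
Entry: A -> bb


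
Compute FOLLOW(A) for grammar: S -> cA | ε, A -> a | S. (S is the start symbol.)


$ ∈ FOLLOW(S). For each A -> αBβ: add FIRST(β)\{ε} to FOLLOW(B); if β nullable, add FOLLOW(A).
FOLLOW(A) = {$}


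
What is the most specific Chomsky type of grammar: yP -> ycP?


LHS has context (more than one symbol) and |LHS| ≤ |RHS|
Classification: Type 1 (Context-Sensitive)


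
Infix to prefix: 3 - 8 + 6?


left-to-right (same/higher precedence on left): tree is (+ (- 3 8) 6)
Prefix: + - 3 8 6


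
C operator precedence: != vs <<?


'<<' is shift (level 8); '!=' is equality (level 6)
Higher level binds tighter
'<<' has higher precedence than '!='


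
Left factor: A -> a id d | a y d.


Common prefix: 'a'
Factored: A -> a A', A' -> id d | y d


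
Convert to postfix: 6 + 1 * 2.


* has higher precedence, evaluate 1*2 first
Postfix: 6 1 2 * +


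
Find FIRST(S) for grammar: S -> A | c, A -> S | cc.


Per alternative of S: FIRST(A) = {c}; FIRST(c) = {c}
FIRST(S) = {c}


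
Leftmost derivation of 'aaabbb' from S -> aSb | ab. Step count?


Derivation: S => aSb => aaSbb => aaabbb
Steps: 3


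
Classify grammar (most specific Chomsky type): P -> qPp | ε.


Single nonterminal LHS, but q^n p^n is not regular
Classification: Type 2 (Context-Free)


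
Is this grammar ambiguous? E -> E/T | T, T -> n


precedence layered via separate nonterminal T: deterministic
Unambiguous


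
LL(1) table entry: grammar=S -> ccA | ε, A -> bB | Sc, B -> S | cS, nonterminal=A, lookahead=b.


For [A, b]: 'b' ∈ FIRST(bB)
Entry: A -> bB


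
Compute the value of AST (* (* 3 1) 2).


Evaluate inner: (* 3 1) = 3
Evaluate root: (* 3 2) = 6
Result: 6


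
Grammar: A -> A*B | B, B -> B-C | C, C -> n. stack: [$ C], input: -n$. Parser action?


'C' (not preceded by B-) is the handle for B -> C
Action: reduce (B -> C)


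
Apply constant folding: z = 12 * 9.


12 * 9 = 108 at compile time
Optimized: z = 108


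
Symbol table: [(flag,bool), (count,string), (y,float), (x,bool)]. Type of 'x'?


Lookup 'x' → type bool


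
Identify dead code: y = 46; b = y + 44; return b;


y is read by b's definition; b is returned
No dead code


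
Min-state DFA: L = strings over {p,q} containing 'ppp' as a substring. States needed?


KMP-style automaton: 3 progress states + 1 absorbing accept = 4
Minimal DFA: 4 states


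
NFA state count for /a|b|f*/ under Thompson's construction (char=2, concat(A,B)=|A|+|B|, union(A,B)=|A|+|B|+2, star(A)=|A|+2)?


Syntax tree has 3 char leaf(s), 2 union(s), 1 star(s)
chars contribute 3×2 = 6; each union adds +2; each star adds +2
Total: 6 + 4 + 2 = 12 states


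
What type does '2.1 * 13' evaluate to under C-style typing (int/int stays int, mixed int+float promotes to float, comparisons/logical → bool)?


Operand types: float * int
Rule: mixed int/float promotes to float; int/int stays int
Result type: float


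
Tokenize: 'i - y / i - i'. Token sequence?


Scan left to right, longest-match per lexeme
Tokens: ID(i), OP(-), ID(y), OP(/), ID(i), OP(-), ID(i)


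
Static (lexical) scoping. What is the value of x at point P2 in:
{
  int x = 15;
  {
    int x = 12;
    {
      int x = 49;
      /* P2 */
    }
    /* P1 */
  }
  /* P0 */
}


x declared in the same block as P2
x = 49


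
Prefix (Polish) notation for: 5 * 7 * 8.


left-to-right (same/higher precedence on left): tree is (* (* 5 7) 8)
Prefix: * * 5 7 8


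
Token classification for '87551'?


Pattern: digits only
Type: INTEGER_LITERAL


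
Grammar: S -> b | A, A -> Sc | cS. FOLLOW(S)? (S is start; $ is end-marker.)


$ ∈ FOLLOW(S). For each A -> αBβ: add FIRST(β)\{ε} to FOLLOW(B); if β nullable, add FOLLOW(A).
FOLLOW(S) = {$, c}


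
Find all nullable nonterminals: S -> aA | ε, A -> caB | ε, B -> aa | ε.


A nonterminal is nullable iff some alternative derives ε (directly, or every symbol in it is nullable)
Nullable: {A, B, S}


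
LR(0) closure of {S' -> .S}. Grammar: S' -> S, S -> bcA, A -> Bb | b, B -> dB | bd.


Start: S' -> .S
For each item with dot before a nonterminal B, add B -> .γ for every B-production
Closure: [S' -> .S, S -> .bcA]


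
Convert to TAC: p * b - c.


Break into single-operator statements:
t1 = p * b
t2 = t1 - c


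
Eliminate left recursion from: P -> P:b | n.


Left-recursive alternatives: P:b; non-recursive: n
Introduce P': P -> nP', P' -> :bP' | ε


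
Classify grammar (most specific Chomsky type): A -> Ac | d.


Left-linear: every RHS is a terminal or one nonterminal followed by a terminal
Classification: Type 3 (Regular)


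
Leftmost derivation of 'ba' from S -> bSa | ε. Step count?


Derivation: S => bSa => ba
Steps: 2


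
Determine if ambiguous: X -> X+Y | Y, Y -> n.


precedence layered via separate nonterminal Y: deterministic
Unambiguous


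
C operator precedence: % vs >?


'%' is multiplicative (level 10); '>' is relational (level 7)
Higher level binds tighter
'%' has higher precedence than '>'


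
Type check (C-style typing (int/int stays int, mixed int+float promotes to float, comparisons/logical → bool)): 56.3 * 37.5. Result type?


Operand types: float * float
Rule: mixed int/float promotes to float; int/int stays int
Result type: float


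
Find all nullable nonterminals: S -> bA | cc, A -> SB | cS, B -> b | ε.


A nonterminal is nullable iff some alternative derives ε (directly, or every symbol in it is nullable)
Nullable: {B}


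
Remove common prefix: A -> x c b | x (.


Common prefix: 'x'
Factored: A -> x A', A' -> c b | (


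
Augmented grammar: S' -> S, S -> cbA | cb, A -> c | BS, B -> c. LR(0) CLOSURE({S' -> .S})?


Start: S' -> .S
For each item with dot before a nonterminal B, add B -> .γ for every B-production
Closure: [S' -> .S, S -> .cbA, S -> .cb]


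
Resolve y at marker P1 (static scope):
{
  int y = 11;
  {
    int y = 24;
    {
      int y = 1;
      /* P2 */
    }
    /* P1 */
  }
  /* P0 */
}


y declared in the same block as P1
y = 24


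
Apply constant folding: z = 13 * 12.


13 * 12 = 156 at compile time
Optimized: z = 156


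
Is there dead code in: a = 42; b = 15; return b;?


a is assigned but never read
Dead: 'a = 42'


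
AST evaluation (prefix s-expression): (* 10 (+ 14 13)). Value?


Evaluate inner: (+ 14 13) = 27
Evaluate root: (* 10 27) = 270
Result: 270


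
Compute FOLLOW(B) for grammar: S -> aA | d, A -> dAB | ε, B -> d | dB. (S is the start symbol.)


$ ∈ FOLLOW(S). For each A -> αBβ: add FIRST(β)\{ε} to FOLLOW(B); if β nullable, add FOLLOW(A).
FOLLOW(B) = {$, d}


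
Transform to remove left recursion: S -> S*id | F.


Left-recursive alternatives: S*id; non-recursive: F
Introduce S': S -> FS', S' -> *idS' | ε


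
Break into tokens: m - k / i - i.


Scan left to right, longest-match per lexeme
Tokens: ID(m), OP(-), ID(k), OP(/), ID(i), OP(-), ID(i)


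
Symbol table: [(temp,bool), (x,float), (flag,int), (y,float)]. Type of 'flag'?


Lookup 'flag' → type int


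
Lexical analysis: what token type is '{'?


Pattern: delimiter/punctuation
Type: PUNCTUATION


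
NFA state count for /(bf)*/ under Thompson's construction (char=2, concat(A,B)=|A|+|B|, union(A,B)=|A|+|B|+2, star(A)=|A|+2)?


Syntax tree has 2 char leaf(s), 0 union(s), 1 star(s)
chars contribute 2×2 = 4; each union adds +2; each star adds +2
Total: 4 + 0 + 2 = 6 states


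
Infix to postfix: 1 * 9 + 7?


Left to right (same or higher precedence on left)
Postfix: 1 9 * 7 +


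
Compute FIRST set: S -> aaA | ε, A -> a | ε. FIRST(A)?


Per alternative of A: FIRST(a) = {a}; FIRST(ε) = {ε}
FIRST(A) = {a, ε}


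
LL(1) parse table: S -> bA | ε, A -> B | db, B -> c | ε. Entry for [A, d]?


For [A, d]: 'd' ∈ FIRST(db)
Entry: A -> db


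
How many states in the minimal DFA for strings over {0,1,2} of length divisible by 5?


Track length mod 5: states 0..4, accept at 0
Minimal DFA: 5 states


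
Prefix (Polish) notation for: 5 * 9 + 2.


left-to-right (same/higher precedence on left): tree is (+ (* 5 9) 2)
Prefix: + * 5 9 2


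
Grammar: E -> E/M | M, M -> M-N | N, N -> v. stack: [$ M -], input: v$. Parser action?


no handle; shift 'v'
Action: shift


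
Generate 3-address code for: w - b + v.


Break into single-operator statements:
t1 = w - b
t2 = t1 + v


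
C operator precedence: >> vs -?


'-' is additive (level 9); '>>' is shift (level 8)
Higher level binds tighter
'-' has higher precedence than '>>'


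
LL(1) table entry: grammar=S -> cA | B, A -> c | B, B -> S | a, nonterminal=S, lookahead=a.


For [S, a]: 'a' ∈ FIRST(B)
Entry: S -> B


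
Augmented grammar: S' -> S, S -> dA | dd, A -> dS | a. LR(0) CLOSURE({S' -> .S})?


Start: S' -> .S
For each item with dot before a nonterminal B, add B -> .γ for every B-production
Closure: [S' -> .S, S -> .dA, S -> .dd]


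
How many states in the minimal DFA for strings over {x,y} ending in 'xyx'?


Track the longest suffix of input matching a prefix of 'xyx': 4 classes (prefixes of length 0..3)
Minimal DFA: 4 states


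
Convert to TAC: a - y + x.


Break into single-operator statements:
t1 = a - y
t2 = t1 + x


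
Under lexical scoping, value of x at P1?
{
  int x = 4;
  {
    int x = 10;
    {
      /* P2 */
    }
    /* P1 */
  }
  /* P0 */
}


x declared in the same block as P1
x = 10
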